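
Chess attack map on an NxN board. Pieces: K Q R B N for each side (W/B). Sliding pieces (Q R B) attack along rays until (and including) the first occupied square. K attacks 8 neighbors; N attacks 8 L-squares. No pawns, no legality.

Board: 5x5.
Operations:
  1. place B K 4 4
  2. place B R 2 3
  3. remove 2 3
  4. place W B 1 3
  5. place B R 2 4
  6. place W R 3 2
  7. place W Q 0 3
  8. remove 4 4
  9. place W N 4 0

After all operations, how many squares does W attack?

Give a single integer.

Op 1: place BK@(4,4)
Op 2: place BR@(2,3)
Op 3: remove (2,3)
Op 4: place WB@(1,3)
Op 5: place BR@(2,4)
Op 6: place WR@(3,2)
Op 7: place WQ@(0,3)
Op 8: remove (4,4)
Op 9: place WN@(4,0)
Per-piece attacks for W:
  WQ@(0,3): attacks (0,4) (0,2) (0,1) (0,0) (1,3) (1,4) (1,2) (2,1) (3,0) [ray(1,0) blocked at (1,3)]
  WB@(1,3): attacks (2,4) (2,2) (3,1) (4,0) (0,4) (0,2) [ray(1,1) blocked at (2,4); ray(1,-1) blocked at (4,0)]
  WR@(3,2): attacks (3,3) (3,4) (3,1) (3,0) (4,2) (2,2) (1,2) (0,2)
  WN@(4,0): attacks (3,2) (2,1)
Union (17 distinct): (0,0) (0,1) (0,2) (0,4) (1,2) (1,3) (1,4) (2,1) (2,2) (2,4) (3,0) (3,1) (3,2) (3,3) (3,4) (4,0) (4,2)

Answer: 17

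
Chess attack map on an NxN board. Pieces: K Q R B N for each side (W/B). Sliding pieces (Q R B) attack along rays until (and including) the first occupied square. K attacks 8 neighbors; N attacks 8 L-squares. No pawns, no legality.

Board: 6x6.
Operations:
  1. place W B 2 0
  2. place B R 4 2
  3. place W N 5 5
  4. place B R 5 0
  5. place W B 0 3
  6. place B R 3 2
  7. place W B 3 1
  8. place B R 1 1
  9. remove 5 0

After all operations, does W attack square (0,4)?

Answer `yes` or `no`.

Answer: yes

Derivation:
Op 1: place WB@(2,0)
Op 2: place BR@(4,2)
Op 3: place WN@(5,5)
Op 4: place BR@(5,0)
Op 5: place WB@(0,3)
Op 6: place BR@(3,2)
Op 7: place WB@(3,1)
Op 8: place BR@(1,1)
Op 9: remove (5,0)
Per-piece attacks for W:
  WB@(0,3): attacks (1,4) (2,5) (1,2) (2,1) (3,0)
  WB@(2,0): attacks (3,1) (1,1) [ray(1,1) blocked at (3,1); ray(-1,1) blocked at (1,1)]
  WB@(3,1): attacks (4,2) (4,0) (2,2) (1,3) (0,4) (2,0) [ray(1,1) blocked at (4,2); ray(-1,-1) blocked at (2,0)]
  WN@(5,5): attacks (4,3) (3,4)
W attacks (0,4): yes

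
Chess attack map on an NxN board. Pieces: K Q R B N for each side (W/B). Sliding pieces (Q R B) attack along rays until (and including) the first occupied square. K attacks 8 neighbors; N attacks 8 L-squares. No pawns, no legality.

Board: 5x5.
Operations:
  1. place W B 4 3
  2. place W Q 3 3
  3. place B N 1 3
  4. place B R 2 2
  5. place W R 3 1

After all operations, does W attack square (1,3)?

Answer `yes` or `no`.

Answer: yes

Derivation:
Op 1: place WB@(4,3)
Op 2: place WQ@(3,3)
Op 3: place BN@(1,3)
Op 4: place BR@(2,2)
Op 5: place WR@(3,1)
Per-piece attacks for W:
  WR@(3,1): attacks (3,2) (3,3) (3,0) (4,1) (2,1) (1,1) (0,1) [ray(0,1) blocked at (3,3)]
  WQ@(3,3): attacks (3,4) (3,2) (3,1) (4,3) (2,3) (1,3) (4,4) (4,2) (2,4) (2,2) [ray(0,-1) blocked at (3,1); ray(1,0) blocked at (4,3); ray(-1,0) blocked at (1,3); ray(-1,-1) blocked at (2,2)]
  WB@(4,3): attacks (3,4) (3,2) (2,1) (1,0)
W attacks (1,3): yes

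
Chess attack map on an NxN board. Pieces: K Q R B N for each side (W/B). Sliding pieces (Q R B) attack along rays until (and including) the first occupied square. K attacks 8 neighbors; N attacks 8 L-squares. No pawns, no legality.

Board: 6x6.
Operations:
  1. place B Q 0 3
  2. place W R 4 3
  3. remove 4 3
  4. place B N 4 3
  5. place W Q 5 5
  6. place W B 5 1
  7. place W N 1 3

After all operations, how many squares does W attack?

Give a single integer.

Op 1: place BQ@(0,3)
Op 2: place WR@(4,3)
Op 3: remove (4,3)
Op 4: place BN@(4,3)
Op 5: place WQ@(5,5)
Op 6: place WB@(5,1)
Op 7: place WN@(1,3)
Per-piece attacks for W:
  WN@(1,3): attacks (2,5) (3,4) (0,5) (2,1) (3,2) (0,1)
  WB@(5,1): attacks (4,2) (3,3) (2,4) (1,5) (4,0)
  WQ@(5,5): attacks (5,4) (5,3) (5,2) (5,1) (4,5) (3,5) (2,5) (1,5) (0,5) (4,4) (3,3) (2,2) (1,1) (0,0) [ray(0,-1) blocked at (5,1)]
Union (21 distinct): (0,0) (0,1) (0,5) (1,1) (1,5) (2,1) (2,2) (2,4) (2,5) (3,2) (3,3) (3,4) (3,5) (4,0) (4,2) (4,4) (4,5) (5,1) (5,2) (5,3) (5,4)

Answer: 21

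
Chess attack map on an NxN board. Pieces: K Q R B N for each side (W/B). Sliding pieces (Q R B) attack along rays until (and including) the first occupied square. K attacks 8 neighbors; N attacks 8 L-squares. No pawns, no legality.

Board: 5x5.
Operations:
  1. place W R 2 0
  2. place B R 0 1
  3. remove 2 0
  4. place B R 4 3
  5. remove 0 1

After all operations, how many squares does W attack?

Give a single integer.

Answer: 0

Derivation:
Op 1: place WR@(2,0)
Op 2: place BR@(0,1)
Op 3: remove (2,0)
Op 4: place BR@(4,3)
Op 5: remove (0,1)
Per-piece attacks for W:
Union (0 distinct): (none)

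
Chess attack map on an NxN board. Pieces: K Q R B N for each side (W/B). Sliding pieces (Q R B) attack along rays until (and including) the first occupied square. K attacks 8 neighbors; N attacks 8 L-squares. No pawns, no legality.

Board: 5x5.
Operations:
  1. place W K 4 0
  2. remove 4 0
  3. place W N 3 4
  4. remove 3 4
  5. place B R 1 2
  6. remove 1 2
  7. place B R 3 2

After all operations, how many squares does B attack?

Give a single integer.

Answer: 8

Derivation:
Op 1: place WK@(4,0)
Op 2: remove (4,0)
Op 3: place WN@(3,4)
Op 4: remove (3,4)
Op 5: place BR@(1,2)
Op 6: remove (1,2)
Op 7: place BR@(3,2)
Per-piece attacks for B:
  BR@(3,2): attacks (3,3) (3,4) (3,1) (3,0) (4,2) (2,2) (1,2) (0,2)
Union (8 distinct): (0,2) (1,2) (2,2) (3,0) (3,1) (3,3) (3,4) (4,2)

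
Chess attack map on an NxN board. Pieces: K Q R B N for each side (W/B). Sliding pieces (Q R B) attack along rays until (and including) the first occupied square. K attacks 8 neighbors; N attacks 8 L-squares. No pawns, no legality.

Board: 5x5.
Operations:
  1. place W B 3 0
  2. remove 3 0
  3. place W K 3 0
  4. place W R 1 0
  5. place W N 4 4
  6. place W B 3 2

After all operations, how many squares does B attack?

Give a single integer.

Answer: 0

Derivation:
Op 1: place WB@(3,0)
Op 2: remove (3,0)
Op 3: place WK@(3,0)
Op 4: place WR@(1,0)
Op 5: place WN@(4,4)
Op 6: place WB@(3,2)
Per-piece attacks for B:
Union (0 distinct): (none)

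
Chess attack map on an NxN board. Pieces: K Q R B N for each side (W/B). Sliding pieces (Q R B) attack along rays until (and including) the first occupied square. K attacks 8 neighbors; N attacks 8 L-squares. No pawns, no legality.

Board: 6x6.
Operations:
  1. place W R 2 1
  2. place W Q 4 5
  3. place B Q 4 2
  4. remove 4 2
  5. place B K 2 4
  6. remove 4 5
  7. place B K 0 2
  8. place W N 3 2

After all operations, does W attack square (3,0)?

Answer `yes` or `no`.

Op 1: place WR@(2,1)
Op 2: place WQ@(4,5)
Op 3: place BQ@(4,2)
Op 4: remove (4,2)
Op 5: place BK@(2,4)
Op 6: remove (4,5)
Op 7: place BK@(0,2)
Op 8: place WN@(3,2)
Per-piece attacks for W:
  WR@(2,1): attacks (2,2) (2,3) (2,4) (2,0) (3,1) (4,1) (5,1) (1,1) (0,1) [ray(0,1) blocked at (2,4)]
  WN@(3,2): attacks (4,4) (5,3) (2,4) (1,3) (4,0) (5,1) (2,0) (1,1)
W attacks (3,0): no

Answer: no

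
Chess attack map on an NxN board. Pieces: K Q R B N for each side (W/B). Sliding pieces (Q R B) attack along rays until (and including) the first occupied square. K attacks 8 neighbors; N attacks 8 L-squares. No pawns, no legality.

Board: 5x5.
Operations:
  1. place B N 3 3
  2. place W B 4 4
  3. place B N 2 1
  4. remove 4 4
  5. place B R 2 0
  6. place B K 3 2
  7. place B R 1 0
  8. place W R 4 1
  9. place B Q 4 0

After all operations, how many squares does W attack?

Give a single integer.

Answer: 6

Derivation:
Op 1: place BN@(3,3)
Op 2: place WB@(4,4)
Op 3: place BN@(2,1)
Op 4: remove (4,4)
Op 5: place BR@(2,0)
Op 6: place BK@(3,2)
Op 7: place BR@(1,0)
Op 8: place WR@(4,1)
Op 9: place BQ@(4,0)
Per-piece attacks for W:
  WR@(4,1): attacks (4,2) (4,3) (4,4) (4,0) (3,1) (2,1) [ray(0,-1) blocked at (4,0); ray(-1,0) blocked at (2,1)]
Union (6 distinct): (2,1) (3,1) (4,0) (4,2) (4,3) (4,4)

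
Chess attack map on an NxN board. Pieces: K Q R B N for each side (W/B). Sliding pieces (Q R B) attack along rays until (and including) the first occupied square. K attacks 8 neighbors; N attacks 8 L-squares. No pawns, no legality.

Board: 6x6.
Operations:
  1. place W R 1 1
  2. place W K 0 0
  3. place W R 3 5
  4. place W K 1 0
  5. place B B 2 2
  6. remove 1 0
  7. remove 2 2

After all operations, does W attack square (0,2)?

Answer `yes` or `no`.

Answer: no

Derivation:
Op 1: place WR@(1,1)
Op 2: place WK@(0,0)
Op 3: place WR@(3,5)
Op 4: place WK@(1,0)
Op 5: place BB@(2,2)
Op 6: remove (1,0)
Op 7: remove (2,2)
Per-piece attacks for W:
  WK@(0,0): attacks (0,1) (1,0) (1,1)
  WR@(1,1): attacks (1,2) (1,3) (1,4) (1,5) (1,0) (2,1) (3,1) (4,1) (5,1) (0,1)
  WR@(3,5): attacks (3,4) (3,3) (3,2) (3,1) (3,0) (4,5) (5,5) (2,5) (1,5) (0,5)
W attacks (0,2): no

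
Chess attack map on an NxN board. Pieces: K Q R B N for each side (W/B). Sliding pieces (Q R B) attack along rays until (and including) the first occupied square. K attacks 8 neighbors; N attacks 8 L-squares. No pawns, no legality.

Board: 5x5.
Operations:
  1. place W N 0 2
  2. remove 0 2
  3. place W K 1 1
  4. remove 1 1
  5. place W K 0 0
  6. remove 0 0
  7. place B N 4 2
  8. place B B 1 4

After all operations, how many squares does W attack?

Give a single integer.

Answer: 0

Derivation:
Op 1: place WN@(0,2)
Op 2: remove (0,2)
Op 3: place WK@(1,1)
Op 4: remove (1,1)
Op 5: place WK@(0,0)
Op 6: remove (0,0)
Op 7: place BN@(4,2)
Op 8: place BB@(1,4)
Per-piece attacks for W:
Union (0 distinct): (none)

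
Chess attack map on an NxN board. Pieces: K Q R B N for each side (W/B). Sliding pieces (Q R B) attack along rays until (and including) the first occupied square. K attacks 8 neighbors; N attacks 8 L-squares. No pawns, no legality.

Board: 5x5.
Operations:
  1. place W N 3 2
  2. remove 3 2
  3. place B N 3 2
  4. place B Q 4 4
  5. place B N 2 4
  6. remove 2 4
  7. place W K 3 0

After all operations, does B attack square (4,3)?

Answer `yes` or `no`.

Op 1: place WN@(3,2)
Op 2: remove (3,2)
Op 3: place BN@(3,2)
Op 4: place BQ@(4,4)
Op 5: place BN@(2,4)
Op 6: remove (2,4)
Op 7: place WK@(3,0)
Per-piece attacks for B:
  BN@(3,2): attacks (4,4) (2,4) (1,3) (4,0) (2,0) (1,1)
  BQ@(4,4): attacks (4,3) (4,2) (4,1) (4,0) (3,4) (2,4) (1,4) (0,4) (3,3) (2,2) (1,1) (0,0)
B attacks (4,3): yes

Answer: yes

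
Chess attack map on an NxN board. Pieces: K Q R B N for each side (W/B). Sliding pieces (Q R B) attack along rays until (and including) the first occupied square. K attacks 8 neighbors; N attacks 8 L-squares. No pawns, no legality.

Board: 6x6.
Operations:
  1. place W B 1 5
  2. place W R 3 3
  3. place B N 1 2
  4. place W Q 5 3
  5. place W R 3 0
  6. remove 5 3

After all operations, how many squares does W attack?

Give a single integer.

Op 1: place WB@(1,5)
Op 2: place WR@(3,3)
Op 3: place BN@(1,2)
Op 4: place WQ@(5,3)
Op 5: place WR@(3,0)
Op 6: remove (5,3)
Per-piece attacks for W:
  WB@(1,5): attacks (2,4) (3,3) (0,4) [ray(1,-1) blocked at (3,3)]
  WR@(3,0): attacks (3,1) (3,2) (3,3) (4,0) (5,0) (2,0) (1,0) (0,0) [ray(0,1) blocked at (3,3)]
  WR@(3,3): attacks (3,4) (3,5) (3,2) (3,1) (3,0) (4,3) (5,3) (2,3) (1,3) (0,3) [ray(0,-1) blocked at (3,0)]
Union (18 distinct): (0,0) (0,3) (0,4) (1,0) (1,3) (2,0) (2,3) (2,4) (3,0) (3,1) (3,2) (3,3) (3,4) (3,5) (4,0) (4,3) (5,0) (5,3)

Answer: 18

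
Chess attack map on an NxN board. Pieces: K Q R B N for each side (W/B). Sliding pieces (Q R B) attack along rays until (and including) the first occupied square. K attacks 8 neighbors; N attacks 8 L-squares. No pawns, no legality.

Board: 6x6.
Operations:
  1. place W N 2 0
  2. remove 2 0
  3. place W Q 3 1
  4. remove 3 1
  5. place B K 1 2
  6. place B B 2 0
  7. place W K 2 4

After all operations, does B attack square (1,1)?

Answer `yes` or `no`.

Answer: yes

Derivation:
Op 1: place WN@(2,0)
Op 2: remove (2,0)
Op 3: place WQ@(3,1)
Op 4: remove (3,1)
Op 5: place BK@(1,2)
Op 6: place BB@(2,0)
Op 7: place WK@(2,4)
Per-piece attacks for B:
  BK@(1,2): attacks (1,3) (1,1) (2,2) (0,2) (2,3) (2,1) (0,3) (0,1)
  BB@(2,0): attacks (3,1) (4,2) (5,3) (1,1) (0,2)
B attacks (1,1): yes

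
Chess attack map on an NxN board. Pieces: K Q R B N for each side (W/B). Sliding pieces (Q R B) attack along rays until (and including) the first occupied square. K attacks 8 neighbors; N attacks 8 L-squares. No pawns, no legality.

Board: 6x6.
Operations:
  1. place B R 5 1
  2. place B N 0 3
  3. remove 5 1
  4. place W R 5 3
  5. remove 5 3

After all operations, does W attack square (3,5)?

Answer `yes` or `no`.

Answer: no

Derivation:
Op 1: place BR@(5,1)
Op 2: place BN@(0,3)
Op 3: remove (5,1)
Op 4: place WR@(5,3)
Op 5: remove (5,3)
Per-piece attacks for W:
W attacks (3,5): no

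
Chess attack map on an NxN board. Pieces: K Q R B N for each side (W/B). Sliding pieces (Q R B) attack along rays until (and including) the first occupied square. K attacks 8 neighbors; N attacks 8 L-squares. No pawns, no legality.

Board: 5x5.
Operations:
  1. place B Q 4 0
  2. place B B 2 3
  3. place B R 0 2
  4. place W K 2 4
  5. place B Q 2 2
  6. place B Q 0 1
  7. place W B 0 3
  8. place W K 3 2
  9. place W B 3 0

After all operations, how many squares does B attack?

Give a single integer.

Op 1: place BQ@(4,0)
Op 2: place BB@(2,3)
Op 3: place BR@(0,2)
Op 4: place WK@(2,4)
Op 5: place BQ@(2,2)
Op 6: place BQ@(0,1)
Op 7: place WB@(0,3)
Op 8: place WK@(3,2)
Op 9: place WB@(3,0)
Per-piece attacks for B:
  BQ@(0,1): attacks (0,2) (0,0) (1,1) (2,1) (3,1) (4,1) (1,2) (2,3) (1,0) [ray(0,1) blocked at (0,2); ray(1,1) blocked at (2,3)]
  BR@(0,2): attacks (0,3) (0,1) (1,2) (2,2) [ray(0,1) blocked at (0,3); ray(0,-1) blocked at (0,1); ray(1,0) blocked at (2,2)]
  BQ@(2,2): attacks (2,3) (2,1) (2,0) (3,2) (1,2) (0,2) (3,3) (4,4) (3,1) (4,0) (1,3) (0,4) (1,1) (0,0) [ray(0,1) blocked at (2,3); ray(1,0) blocked at (3,2); ray(-1,0) blocked at (0,2); ray(1,-1) blocked at (4,0)]
  BB@(2,3): attacks (3,4) (3,2) (1,4) (1,2) (0,1) [ray(1,-1) blocked at (3,2); ray(-1,-1) blocked at (0,1)]
  BQ@(4,0): attacks (4,1) (4,2) (4,3) (4,4) (3,0) (3,1) (2,2) [ray(-1,0) blocked at (3,0); ray(-1,1) blocked at (2,2)]
Union (24 distinct): (0,0) (0,1) (0,2) (0,3) (0,4) (1,0) (1,1) (1,2) (1,3) (1,4) (2,0) (2,1) (2,2) (2,3) (3,0) (3,1) (3,2) (3,3) (3,4) (4,0) (4,1) (4,2) (4,3) (4,4)

Answer: 24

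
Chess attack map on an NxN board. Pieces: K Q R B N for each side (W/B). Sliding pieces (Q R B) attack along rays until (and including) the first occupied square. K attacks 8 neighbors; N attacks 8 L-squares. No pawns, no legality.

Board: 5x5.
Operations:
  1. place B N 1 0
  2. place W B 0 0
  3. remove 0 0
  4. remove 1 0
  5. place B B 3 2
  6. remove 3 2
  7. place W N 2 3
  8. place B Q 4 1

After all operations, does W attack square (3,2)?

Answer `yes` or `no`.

Answer: no

Derivation:
Op 1: place BN@(1,0)
Op 2: place WB@(0,0)
Op 3: remove (0,0)
Op 4: remove (1,0)
Op 5: place BB@(3,2)
Op 6: remove (3,2)
Op 7: place WN@(2,3)
Op 8: place BQ@(4,1)
Per-piece attacks for W:
  WN@(2,3): attacks (4,4) (0,4) (3,1) (4,2) (1,1) (0,2)
W attacks (3,2): no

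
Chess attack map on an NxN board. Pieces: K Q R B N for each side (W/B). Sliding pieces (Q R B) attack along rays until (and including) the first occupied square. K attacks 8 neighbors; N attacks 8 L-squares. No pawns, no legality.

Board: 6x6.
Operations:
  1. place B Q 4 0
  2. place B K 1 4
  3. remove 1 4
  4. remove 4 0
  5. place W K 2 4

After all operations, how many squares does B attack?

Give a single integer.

Answer: 0

Derivation:
Op 1: place BQ@(4,0)
Op 2: place BK@(1,4)
Op 3: remove (1,4)
Op 4: remove (4,0)
Op 5: place WK@(2,4)
Per-piece attacks for B:
Union (0 distinct): (none)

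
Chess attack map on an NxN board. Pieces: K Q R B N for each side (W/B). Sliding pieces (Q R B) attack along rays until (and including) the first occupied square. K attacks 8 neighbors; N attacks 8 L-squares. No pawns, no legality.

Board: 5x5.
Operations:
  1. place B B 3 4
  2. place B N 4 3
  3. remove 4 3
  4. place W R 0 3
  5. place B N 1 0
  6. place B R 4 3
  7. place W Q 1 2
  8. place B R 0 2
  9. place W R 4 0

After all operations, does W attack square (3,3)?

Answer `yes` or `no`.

Op 1: place BB@(3,4)
Op 2: place BN@(4,3)
Op 3: remove (4,3)
Op 4: place WR@(0,3)
Op 5: place BN@(1,0)
Op 6: place BR@(4,3)
Op 7: place WQ@(1,2)
Op 8: place BR@(0,2)
Op 9: place WR@(4,0)
Per-piece attacks for W:
  WR@(0,3): attacks (0,4) (0,2) (1,3) (2,3) (3,3) (4,3) [ray(0,-1) blocked at (0,2); ray(1,0) blocked at (4,3)]
  WQ@(1,2): attacks (1,3) (1,4) (1,1) (1,0) (2,2) (3,2) (4,2) (0,2) (2,3) (3,4) (2,1) (3,0) (0,3) (0,1) [ray(0,-1) blocked at (1,0); ray(-1,0) blocked at (0,2); ray(1,1) blocked at (3,4); ray(-1,1) blocked at (0,3)]
  WR@(4,0): attacks (4,1) (4,2) (4,3) (3,0) (2,0) (1,0) [ray(0,1) blocked at (4,3); ray(-1,0) blocked at (1,0)]
W attacks (3,3): yes

Answer: yes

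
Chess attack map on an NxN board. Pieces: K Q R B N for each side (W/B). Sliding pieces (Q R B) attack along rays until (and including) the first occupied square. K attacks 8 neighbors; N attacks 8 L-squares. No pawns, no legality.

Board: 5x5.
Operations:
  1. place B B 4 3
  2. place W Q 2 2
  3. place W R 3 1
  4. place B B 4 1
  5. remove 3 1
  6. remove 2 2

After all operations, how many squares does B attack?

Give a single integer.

Op 1: place BB@(4,3)
Op 2: place WQ@(2,2)
Op 3: place WR@(3,1)
Op 4: place BB@(4,1)
Op 5: remove (3,1)
Op 6: remove (2,2)
Per-piece attacks for B:
  BB@(4,1): attacks (3,2) (2,3) (1,4) (3,0)
  BB@(4,3): attacks (3,4) (3,2) (2,1) (1,0)
Union (7 distinct): (1,0) (1,4) (2,1) (2,3) (3,0) (3,2) (3,4)

Answer: 7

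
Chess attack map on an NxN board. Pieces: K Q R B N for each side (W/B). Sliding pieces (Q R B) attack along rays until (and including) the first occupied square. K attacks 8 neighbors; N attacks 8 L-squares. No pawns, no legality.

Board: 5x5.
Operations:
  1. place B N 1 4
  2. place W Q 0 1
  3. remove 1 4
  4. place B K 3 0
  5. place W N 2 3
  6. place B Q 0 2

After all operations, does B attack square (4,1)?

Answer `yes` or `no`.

Op 1: place BN@(1,4)
Op 2: place WQ@(0,1)
Op 3: remove (1,4)
Op 4: place BK@(3,0)
Op 5: place WN@(2,3)
Op 6: place BQ@(0,2)
Per-piece attacks for B:
  BQ@(0,2): attacks (0,3) (0,4) (0,1) (1,2) (2,2) (3,2) (4,2) (1,3) (2,4) (1,1) (2,0) [ray(0,-1) blocked at (0,1)]
  BK@(3,0): attacks (3,1) (4,0) (2,0) (4,1) (2,1)
B attacks (4,1): yes

Answer: yes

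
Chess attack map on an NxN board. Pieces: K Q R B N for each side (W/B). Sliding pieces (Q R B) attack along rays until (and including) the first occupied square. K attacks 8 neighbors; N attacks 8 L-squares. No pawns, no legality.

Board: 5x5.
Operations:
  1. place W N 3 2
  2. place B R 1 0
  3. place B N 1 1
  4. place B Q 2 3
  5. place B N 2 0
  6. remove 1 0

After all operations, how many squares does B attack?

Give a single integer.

Op 1: place WN@(3,2)
Op 2: place BR@(1,0)
Op 3: place BN@(1,1)
Op 4: place BQ@(2,3)
Op 5: place BN@(2,0)
Op 6: remove (1,0)
Per-piece attacks for B:
  BN@(1,1): attacks (2,3) (3,2) (0,3) (3,0)
  BN@(2,0): attacks (3,2) (4,1) (1,2) (0,1)
  BQ@(2,3): attacks (2,4) (2,2) (2,1) (2,0) (3,3) (4,3) (1,3) (0,3) (3,4) (3,2) (1,4) (1,2) (0,1) [ray(0,-1) blocked at (2,0); ray(1,-1) blocked at (3,2)]
Union (16 distinct): (0,1) (0,3) (1,2) (1,3) (1,4) (2,0) (2,1) (2,2) (2,3) (2,4) (3,0) (3,2) (3,3) (3,4) (4,1) (4,3)

Answer: 16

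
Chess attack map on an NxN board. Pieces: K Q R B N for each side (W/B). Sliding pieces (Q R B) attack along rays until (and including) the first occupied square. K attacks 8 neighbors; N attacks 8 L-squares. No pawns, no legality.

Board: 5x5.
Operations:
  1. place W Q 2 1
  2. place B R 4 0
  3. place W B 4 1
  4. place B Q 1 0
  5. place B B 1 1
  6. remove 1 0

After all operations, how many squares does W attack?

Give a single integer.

Answer: 14

Derivation:
Op 1: place WQ@(2,1)
Op 2: place BR@(4,0)
Op 3: place WB@(4,1)
Op 4: place BQ@(1,0)
Op 5: place BB@(1,1)
Op 6: remove (1,0)
Per-piece attacks for W:
  WQ@(2,1): attacks (2,2) (2,3) (2,4) (2,0) (3,1) (4,1) (1,1) (3,2) (4,3) (3,0) (1,2) (0,3) (1,0) [ray(1,0) blocked at (4,1); ray(-1,0) blocked at (1,1)]
  WB@(4,1): attacks (3,2) (2,3) (1,4) (3,0)
Union (14 distinct): (0,3) (1,0) (1,1) (1,2) (1,4) (2,0) (2,2) (2,3) (2,4) (3,0) (3,1) (3,2) (4,1) (4,3)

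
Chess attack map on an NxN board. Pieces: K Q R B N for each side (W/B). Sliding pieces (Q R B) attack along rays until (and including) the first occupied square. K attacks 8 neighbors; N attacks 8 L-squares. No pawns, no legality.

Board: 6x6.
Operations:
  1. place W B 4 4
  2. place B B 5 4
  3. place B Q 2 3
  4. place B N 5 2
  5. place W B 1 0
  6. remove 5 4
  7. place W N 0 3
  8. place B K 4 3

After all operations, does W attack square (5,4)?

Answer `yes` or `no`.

Answer: no

Derivation:
Op 1: place WB@(4,4)
Op 2: place BB@(5,4)
Op 3: place BQ@(2,3)
Op 4: place BN@(5,2)
Op 5: place WB@(1,0)
Op 6: remove (5,4)
Op 7: place WN@(0,3)
Op 8: place BK@(4,3)
Per-piece attacks for W:
  WN@(0,3): attacks (1,5) (2,4) (1,1) (2,2)
  WB@(1,0): attacks (2,1) (3,2) (4,3) (0,1) [ray(1,1) blocked at (4,3)]
  WB@(4,4): attacks (5,5) (5,3) (3,5) (3,3) (2,2) (1,1) (0,0)
W attacks (5,4): no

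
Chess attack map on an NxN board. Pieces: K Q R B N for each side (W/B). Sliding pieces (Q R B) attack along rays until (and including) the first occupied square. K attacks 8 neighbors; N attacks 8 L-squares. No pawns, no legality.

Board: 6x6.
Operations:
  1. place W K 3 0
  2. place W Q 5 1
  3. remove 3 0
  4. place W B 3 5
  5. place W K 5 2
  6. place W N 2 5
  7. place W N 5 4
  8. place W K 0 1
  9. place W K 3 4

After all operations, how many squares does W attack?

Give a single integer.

Op 1: place WK@(3,0)
Op 2: place WQ@(5,1)
Op 3: remove (3,0)
Op 4: place WB@(3,5)
Op 5: place WK@(5,2)
Op 6: place WN@(2,5)
Op 7: place WN@(5,4)
Op 8: place WK@(0,1)
Op 9: place WK@(3,4)
Per-piece attacks for W:
  WK@(0,1): attacks (0,2) (0,0) (1,1) (1,2) (1,0)
  WN@(2,5): attacks (3,3) (4,4) (1,3) (0,4)
  WK@(3,4): attacks (3,5) (3,3) (4,4) (2,4) (4,5) (4,3) (2,5) (2,3)
  WB@(3,5): attacks (4,4) (5,3) (2,4) (1,3) (0,2)
  WQ@(5,1): attacks (5,2) (5,0) (4,1) (3,1) (2,1) (1,1) (0,1) (4,2) (3,3) (2,4) (1,5) (4,0) [ray(0,1) blocked at (5,2); ray(-1,0) blocked at (0,1)]
  WK@(5,2): attacks (5,3) (5,1) (4,2) (4,3) (4,1)
  WN@(5,4): attacks (3,5) (4,2) (3,3)
Union (26 distinct): (0,0) (0,1) (0,2) (0,4) (1,0) (1,1) (1,2) (1,3) (1,5) (2,1) (2,3) (2,4) (2,5) (3,1) (3,3) (3,5) (4,0) (4,1) (4,2) (4,3) (4,4) (4,5) (5,0) (5,1) (5,2) (5,3)

Answer: 26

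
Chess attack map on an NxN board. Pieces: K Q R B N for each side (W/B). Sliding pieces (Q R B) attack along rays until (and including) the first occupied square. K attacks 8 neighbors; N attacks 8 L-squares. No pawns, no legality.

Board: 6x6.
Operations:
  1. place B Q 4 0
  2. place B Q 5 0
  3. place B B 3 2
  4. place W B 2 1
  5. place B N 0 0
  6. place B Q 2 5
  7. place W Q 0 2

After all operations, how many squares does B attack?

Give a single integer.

Answer: 31

Derivation:
Op 1: place BQ@(4,0)
Op 2: place BQ@(5,0)
Op 3: place BB@(3,2)
Op 4: place WB@(2,1)
Op 5: place BN@(0,0)
Op 6: place BQ@(2,5)
Op 7: place WQ@(0,2)
Per-piece attacks for B:
  BN@(0,0): attacks (1,2) (2,1)
  BQ@(2,5): attacks (2,4) (2,3) (2,2) (2,1) (3,5) (4,5) (5,5) (1,5) (0,5) (3,4) (4,3) (5,2) (1,4) (0,3) [ray(0,-1) blocked at (2,1)]
  BB@(3,2): attacks (4,3) (5,4) (4,1) (5,0) (2,3) (1,4) (0,5) (2,1) [ray(1,-1) blocked at (5,0); ray(-1,-1) blocked at (2,1)]
  BQ@(4,0): attacks (4,1) (4,2) (4,3) (4,4) (4,5) (5,0) (3,0) (2,0) (1,0) (0,0) (5,1) (3,1) (2,2) (1,3) (0,4) [ray(1,0) blocked at (5,0); ray(-1,0) blocked at (0,0)]
  BQ@(5,0): attacks (5,1) (5,2) (5,3) (5,4) (5,5) (4,0) (4,1) (3,2) [ray(-1,0) blocked at (4,0); ray(-1,1) blocked at (3,2)]
Union (31 distinct): (0,0) (0,3) (0,4) (0,5) (1,0) (1,2) (1,3) (1,4) (1,5) (2,0) (2,1) (2,2) (2,3) (2,4) (3,0) (3,1) (3,2) (3,4) (3,5) (4,0) (4,1) (4,2) (4,3) (4,4) (4,5) (5,0) (5,1) (5,2) (5,3) (5,4) (5,5)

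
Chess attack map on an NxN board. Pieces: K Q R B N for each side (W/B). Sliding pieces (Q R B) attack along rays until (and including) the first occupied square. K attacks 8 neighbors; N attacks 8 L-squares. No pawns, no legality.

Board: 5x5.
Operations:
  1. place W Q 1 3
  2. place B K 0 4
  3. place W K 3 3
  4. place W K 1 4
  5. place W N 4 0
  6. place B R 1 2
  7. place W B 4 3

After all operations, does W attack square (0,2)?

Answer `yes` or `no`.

Op 1: place WQ@(1,3)
Op 2: place BK@(0,4)
Op 3: place WK@(3,3)
Op 4: place WK@(1,4)
Op 5: place WN@(4,0)
Op 6: place BR@(1,2)
Op 7: place WB@(4,3)
Per-piece attacks for W:
  WQ@(1,3): attacks (1,4) (1,2) (2,3) (3,3) (0,3) (2,4) (2,2) (3,1) (4,0) (0,4) (0,2) [ray(0,1) blocked at (1,4); ray(0,-1) blocked at (1,2); ray(1,0) blocked at (3,3); ray(1,-1) blocked at (4,0); ray(-1,1) blocked at (0,4)]
  WK@(1,4): attacks (1,3) (2,4) (0,4) (2,3) (0,3)
  WK@(3,3): attacks (3,4) (3,2) (4,3) (2,3) (4,4) (4,2) (2,4) (2,2)
  WN@(4,0): attacks (3,2) (2,1)
  WB@(4,3): attacks (3,4) (3,2) (2,1) (1,0)
W attacks (0,2): yes

Answer: yes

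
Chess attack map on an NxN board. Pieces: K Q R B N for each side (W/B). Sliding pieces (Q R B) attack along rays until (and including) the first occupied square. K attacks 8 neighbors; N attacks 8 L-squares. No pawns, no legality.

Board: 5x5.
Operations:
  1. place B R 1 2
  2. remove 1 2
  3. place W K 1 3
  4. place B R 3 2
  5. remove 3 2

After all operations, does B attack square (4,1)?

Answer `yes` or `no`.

Op 1: place BR@(1,2)
Op 2: remove (1,2)
Op 3: place WK@(1,3)
Op 4: place BR@(3,2)
Op 5: remove (3,2)
Per-piece attacks for B:
B attacks (4,1): no

Answer: no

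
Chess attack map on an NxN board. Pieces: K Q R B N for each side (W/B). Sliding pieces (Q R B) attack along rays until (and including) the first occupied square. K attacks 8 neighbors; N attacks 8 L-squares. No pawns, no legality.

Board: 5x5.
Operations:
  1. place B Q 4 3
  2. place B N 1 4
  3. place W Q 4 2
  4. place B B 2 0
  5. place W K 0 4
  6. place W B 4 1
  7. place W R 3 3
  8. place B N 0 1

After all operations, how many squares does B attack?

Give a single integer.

Op 1: place BQ@(4,3)
Op 2: place BN@(1,4)
Op 3: place WQ@(4,2)
Op 4: place BB@(2,0)
Op 5: place WK@(0,4)
Op 6: place WB@(4,1)
Op 7: place WR@(3,3)
Op 8: place BN@(0,1)
Per-piece attacks for B:
  BN@(0,1): attacks (1,3) (2,2) (2,0)
  BN@(1,4): attacks (2,2) (3,3) (0,2)
  BB@(2,0): attacks (3,1) (4,2) (1,1) (0,2) [ray(1,1) blocked at (4,2)]
  BQ@(4,3): attacks (4,4) (4,2) (3,3) (3,4) (3,2) (2,1) (1,0) [ray(0,-1) blocked at (4,2); ray(-1,0) blocked at (3,3)]
Union (13 distinct): (0,2) (1,0) (1,1) (1,3) (2,0) (2,1) (2,2) (3,1) (3,2) (3,3) (3,4) (4,2) (4,4)

Answer: 13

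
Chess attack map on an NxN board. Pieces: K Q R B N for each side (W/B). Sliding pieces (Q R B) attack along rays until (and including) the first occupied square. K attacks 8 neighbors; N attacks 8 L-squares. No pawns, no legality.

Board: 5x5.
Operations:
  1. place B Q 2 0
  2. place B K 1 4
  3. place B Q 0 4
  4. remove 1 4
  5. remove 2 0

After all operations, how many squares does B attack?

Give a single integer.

Op 1: place BQ@(2,0)
Op 2: place BK@(1,4)
Op 3: place BQ@(0,4)
Op 4: remove (1,4)
Op 5: remove (2,0)
Per-piece attacks for B:
  BQ@(0,4): attacks (0,3) (0,2) (0,1) (0,0) (1,4) (2,4) (3,4) (4,4) (1,3) (2,2) (3,1) (4,0)
Union (12 distinct): (0,0) (0,1) (0,2) (0,3) (1,3) (1,4) (2,2) (2,4) (3,1) (3,4) (4,0) (4,4)

Answer: 12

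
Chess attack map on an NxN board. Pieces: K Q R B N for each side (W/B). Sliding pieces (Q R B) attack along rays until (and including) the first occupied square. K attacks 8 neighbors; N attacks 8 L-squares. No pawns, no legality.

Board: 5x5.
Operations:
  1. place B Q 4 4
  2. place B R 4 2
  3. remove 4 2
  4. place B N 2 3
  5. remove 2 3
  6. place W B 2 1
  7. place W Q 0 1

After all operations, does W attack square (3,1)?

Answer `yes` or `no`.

Op 1: place BQ@(4,4)
Op 2: place BR@(4,2)
Op 3: remove (4,2)
Op 4: place BN@(2,3)
Op 5: remove (2,3)
Op 6: place WB@(2,1)
Op 7: place WQ@(0,1)
Per-piece attacks for W:
  WQ@(0,1): attacks (0,2) (0,3) (0,4) (0,0) (1,1) (2,1) (1,2) (2,3) (3,4) (1,0) [ray(1,0) blocked at (2,1)]
  WB@(2,1): attacks (3,2) (4,3) (3,0) (1,2) (0,3) (1,0)
W attacks (3,1): no

Answer: no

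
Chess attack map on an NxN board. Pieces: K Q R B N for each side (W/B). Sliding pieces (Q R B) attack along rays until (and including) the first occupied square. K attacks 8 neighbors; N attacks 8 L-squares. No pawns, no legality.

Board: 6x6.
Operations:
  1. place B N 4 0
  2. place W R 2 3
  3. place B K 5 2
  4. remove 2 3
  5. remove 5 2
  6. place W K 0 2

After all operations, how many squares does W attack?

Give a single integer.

Answer: 5

Derivation:
Op 1: place BN@(4,0)
Op 2: place WR@(2,3)
Op 3: place BK@(5,2)
Op 4: remove (2,3)
Op 5: remove (5,2)
Op 6: place WK@(0,2)
Per-piece attacks for W:
  WK@(0,2): attacks (0,3) (0,1) (1,2) (1,3) (1,1)
Union (5 distinct): (0,1) (0,3) (1,1) (1,2) (1,3)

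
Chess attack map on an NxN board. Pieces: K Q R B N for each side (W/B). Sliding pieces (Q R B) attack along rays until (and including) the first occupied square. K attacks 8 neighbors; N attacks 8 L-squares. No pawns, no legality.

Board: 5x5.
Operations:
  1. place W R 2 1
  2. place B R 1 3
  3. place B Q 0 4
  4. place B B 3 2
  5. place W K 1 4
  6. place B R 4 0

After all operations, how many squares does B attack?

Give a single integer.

Op 1: place WR@(2,1)
Op 2: place BR@(1,3)
Op 3: place BQ@(0,4)
Op 4: place BB@(3,2)
Op 5: place WK@(1,4)
Op 6: place BR@(4,0)
Per-piece attacks for B:
  BQ@(0,4): attacks (0,3) (0,2) (0,1) (0,0) (1,4) (1,3) [ray(1,0) blocked at (1,4); ray(1,-1) blocked at (1,3)]
  BR@(1,3): attacks (1,4) (1,2) (1,1) (1,0) (2,3) (3,3) (4,3) (0,3) [ray(0,1) blocked at (1,4)]
  BB@(3,2): attacks (4,3) (4,1) (2,3) (1,4) (2,1) [ray(-1,1) blocked at (1,4); ray(-1,-1) blocked at (2,1)]
  BR@(4,0): attacks (4,1) (4,2) (4,3) (4,4) (3,0) (2,0) (1,0) (0,0)
Union (18 distinct): (0,0) (0,1) (0,2) (0,3) (1,0) (1,1) (1,2) (1,3) (1,4) (2,0) (2,1) (2,3) (3,0) (3,3) (4,1) (4,2) (4,3) (4,4)

Answer: 18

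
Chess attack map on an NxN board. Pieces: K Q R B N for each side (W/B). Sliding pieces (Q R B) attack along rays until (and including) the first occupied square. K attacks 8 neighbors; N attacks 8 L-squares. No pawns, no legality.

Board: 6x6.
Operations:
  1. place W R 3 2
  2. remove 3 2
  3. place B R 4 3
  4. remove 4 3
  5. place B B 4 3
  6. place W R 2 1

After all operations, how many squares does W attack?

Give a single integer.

Answer: 10

Derivation:
Op 1: place WR@(3,2)
Op 2: remove (3,2)
Op 3: place BR@(4,3)
Op 4: remove (4,3)
Op 5: place BB@(4,3)
Op 6: place WR@(2,1)
Per-piece attacks for W:
  WR@(2,1): attacks (2,2) (2,3) (2,4) (2,5) (2,0) (3,1) (4,1) (5,1) (1,1) (0,1)
Union (10 distinct): (0,1) (1,1) (2,0) (2,2) (2,3) (2,4) (2,5) (3,1) (4,1) (5,1)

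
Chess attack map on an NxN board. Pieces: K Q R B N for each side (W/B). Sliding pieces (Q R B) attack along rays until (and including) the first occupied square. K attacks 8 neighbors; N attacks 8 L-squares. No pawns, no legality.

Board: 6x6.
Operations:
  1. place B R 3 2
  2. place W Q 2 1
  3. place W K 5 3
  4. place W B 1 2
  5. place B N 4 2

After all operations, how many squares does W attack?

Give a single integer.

Op 1: place BR@(3,2)
Op 2: place WQ@(2,1)
Op 3: place WK@(5,3)
Op 4: place WB@(1,2)
Op 5: place BN@(4,2)
Per-piece attacks for W:
  WB@(1,2): attacks (2,3) (3,4) (4,5) (2,1) (0,3) (0,1) [ray(1,-1) blocked at (2,1)]
  WQ@(2,1): attacks (2,2) (2,3) (2,4) (2,5) (2,0) (3,1) (4,1) (5,1) (1,1) (0,1) (3,2) (3,0) (1,2) (1,0) [ray(1,1) blocked at (3,2); ray(-1,1) blocked at (1,2)]
  WK@(5,3): attacks (5,4) (5,2) (4,3) (4,4) (4,2)
Union (23 distinct): (0,1) (0,3) (1,0) (1,1) (1,2) (2,0) (2,1) (2,2) (2,3) (2,4) (2,5) (3,0) (3,1) (3,2) (3,4) (4,1) (4,2) (4,3) (4,4) (4,5) (5,1) (5,2) (5,4)

Answer: 23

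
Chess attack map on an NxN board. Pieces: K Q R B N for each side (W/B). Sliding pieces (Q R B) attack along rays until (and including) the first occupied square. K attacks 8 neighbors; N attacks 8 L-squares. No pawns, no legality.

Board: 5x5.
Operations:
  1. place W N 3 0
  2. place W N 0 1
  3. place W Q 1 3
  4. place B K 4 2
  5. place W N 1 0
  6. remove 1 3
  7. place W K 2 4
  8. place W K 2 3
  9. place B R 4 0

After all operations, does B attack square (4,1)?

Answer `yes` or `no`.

Answer: yes

Derivation:
Op 1: place WN@(3,0)
Op 2: place WN@(0,1)
Op 3: place WQ@(1,3)
Op 4: place BK@(4,2)
Op 5: place WN@(1,0)
Op 6: remove (1,3)
Op 7: place WK@(2,4)
Op 8: place WK@(2,3)
Op 9: place BR@(4,0)
Per-piece attacks for B:
  BR@(4,0): attacks (4,1) (4,2) (3,0) [ray(0,1) blocked at (4,2); ray(-1,0) blocked at (3,0)]
  BK@(4,2): attacks (4,3) (4,1) (3,2) (3,3) (3,1)
B attacks (4,1): yes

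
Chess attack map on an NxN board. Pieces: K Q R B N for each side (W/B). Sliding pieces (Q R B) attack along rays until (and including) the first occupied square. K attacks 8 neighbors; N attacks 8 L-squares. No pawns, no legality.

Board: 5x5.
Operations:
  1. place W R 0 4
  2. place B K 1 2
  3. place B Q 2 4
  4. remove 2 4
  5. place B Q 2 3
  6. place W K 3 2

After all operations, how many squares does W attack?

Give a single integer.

Op 1: place WR@(0,4)
Op 2: place BK@(1,2)
Op 3: place BQ@(2,4)
Op 4: remove (2,4)
Op 5: place BQ@(2,3)
Op 6: place WK@(3,2)
Per-piece attacks for W:
  WR@(0,4): attacks (0,3) (0,2) (0,1) (0,0) (1,4) (2,4) (3,4) (4,4)
  WK@(3,2): attacks (3,3) (3,1) (4,2) (2,2) (4,3) (4,1) (2,3) (2,1)
Union (16 distinct): (0,0) (0,1) (0,2) (0,3) (1,4) (2,1) (2,2) (2,3) (2,4) (3,1) (3,3) (3,4) (4,1) (4,2) (4,3) (4,4)

Answer: 16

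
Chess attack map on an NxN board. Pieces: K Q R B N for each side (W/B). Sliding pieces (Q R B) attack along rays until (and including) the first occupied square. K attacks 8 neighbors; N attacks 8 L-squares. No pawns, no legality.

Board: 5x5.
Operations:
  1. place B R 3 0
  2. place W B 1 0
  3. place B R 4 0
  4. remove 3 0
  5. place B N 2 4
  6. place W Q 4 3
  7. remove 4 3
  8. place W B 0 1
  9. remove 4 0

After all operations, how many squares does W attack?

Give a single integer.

Answer: 8

Derivation:
Op 1: place BR@(3,0)
Op 2: place WB@(1,0)
Op 3: place BR@(4,0)
Op 4: remove (3,0)
Op 5: place BN@(2,4)
Op 6: place WQ@(4,3)
Op 7: remove (4,3)
Op 8: place WB@(0,1)
Op 9: remove (4,0)
Per-piece attacks for W:
  WB@(0,1): attacks (1,2) (2,3) (3,4) (1,0) [ray(1,-1) blocked at (1,0)]
  WB@(1,0): attacks (2,1) (3,2) (4,3) (0,1) [ray(-1,1) blocked at (0,1)]
Union (8 distinct): (0,1) (1,0) (1,2) (2,1) (2,3) (3,2) (3,4) (4,3)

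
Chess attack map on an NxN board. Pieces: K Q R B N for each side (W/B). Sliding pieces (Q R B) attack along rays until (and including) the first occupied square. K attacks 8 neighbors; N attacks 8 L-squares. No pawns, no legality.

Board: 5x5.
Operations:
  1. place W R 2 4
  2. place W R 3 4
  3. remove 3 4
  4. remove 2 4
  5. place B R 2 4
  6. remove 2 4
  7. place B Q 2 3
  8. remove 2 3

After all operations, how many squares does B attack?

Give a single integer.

Op 1: place WR@(2,4)
Op 2: place WR@(3,4)
Op 3: remove (3,4)
Op 4: remove (2,4)
Op 5: place BR@(2,4)
Op 6: remove (2,4)
Op 7: place BQ@(2,3)
Op 8: remove (2,3)
Per-piece attacks for B:
Union (0 distinct): (none)

Answer: 0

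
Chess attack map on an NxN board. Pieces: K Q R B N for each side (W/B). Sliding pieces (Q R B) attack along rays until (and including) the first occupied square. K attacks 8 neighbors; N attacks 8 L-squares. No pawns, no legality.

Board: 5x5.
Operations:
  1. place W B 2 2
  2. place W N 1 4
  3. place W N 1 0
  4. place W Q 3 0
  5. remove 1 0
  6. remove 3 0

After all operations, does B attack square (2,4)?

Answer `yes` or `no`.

Op 1: place WB@(2,2)
Op 2: place WN@(1,4)
Op 3: place WN@(1,0)
Op 4: place WQ@(3,0)
Op 5: remove (1,0)
Op 6: remove (3,0)
Per-piece attacks for B:
B attacks (2,4): no

Answer: no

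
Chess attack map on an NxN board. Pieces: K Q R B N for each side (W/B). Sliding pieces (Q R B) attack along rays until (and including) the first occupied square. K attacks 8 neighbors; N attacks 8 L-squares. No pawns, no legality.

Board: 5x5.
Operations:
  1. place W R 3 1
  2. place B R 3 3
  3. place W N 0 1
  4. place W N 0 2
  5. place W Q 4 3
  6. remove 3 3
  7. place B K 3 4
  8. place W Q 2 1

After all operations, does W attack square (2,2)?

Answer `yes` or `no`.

Op 1: place WR@(3,1)
Op 2: place BR@(3,3)
Op 3: place WN@(0,1)
Op 4: place WN@(0,2)
Op 5: place WQ@(4,3)
Op 6: remove (3,3)
Op 7: place BK@(3,4)
Op 8: place WQ@(2,1)
Per-piece attacks for W:
  WN@(0,1): attacks (1,3) (2,2) (2,0)
  WN@(0,2): attacks (1,4) (2,3) (1,0) (2,1)
  WQ@(2,1): attacks (2,2) (2,3) (2,4) (2,0) (3,1) (1,1) (0,1) (3,2) (4,3) (3,0) (1,2) (0,3) (1,0) [ray(1,0) blocked at (3,1); ray(-1,0) blocked at (0,1); ray(1,1) blocked at (4,3)]
  WR@(3,1): attacks (3,2) (3,3) (3,4) (3,0) (4,1) (2,1) [ray(0,1) blocked at (3,4); ray(-1,0) blocked at (2,1)]
  WQ@(4,3): attacks (4,4) (4,2) (4,1) (4,0) (3,3) (2,3) (1,3) (0,3) (3,4) (3,2) (2,1) [ray(-1,1) blocked at (3,4); ray(-1,-1) blocked at (2,1)]
W attacks (2,2): yes

Answer: yes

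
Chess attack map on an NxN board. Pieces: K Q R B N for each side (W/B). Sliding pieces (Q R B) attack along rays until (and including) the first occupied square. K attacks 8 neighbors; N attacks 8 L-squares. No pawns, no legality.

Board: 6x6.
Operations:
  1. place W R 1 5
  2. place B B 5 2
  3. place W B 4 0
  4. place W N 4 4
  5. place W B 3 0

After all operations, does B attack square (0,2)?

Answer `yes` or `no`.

Op 1: place WR@(1,5)
Op 2: place BB@(5,2)
Op 3: place WB@(4,0)
Op 4: place WN@(4,4)
Op 5: place WB@(3,0)
Per-piece attacks for B:
  BB@(5,2): attacks (4,3) (3,4) (2,5) (4,1) (3,0) [ray(-1,-1) blocked at (3,0)]
B attacks (0,2): no

Answer: no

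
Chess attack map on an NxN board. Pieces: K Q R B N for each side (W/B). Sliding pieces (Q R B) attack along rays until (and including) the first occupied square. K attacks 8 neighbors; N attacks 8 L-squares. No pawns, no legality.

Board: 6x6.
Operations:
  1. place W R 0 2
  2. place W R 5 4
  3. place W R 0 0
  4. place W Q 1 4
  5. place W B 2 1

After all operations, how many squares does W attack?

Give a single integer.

Op 1: place WR@(0,2)
Op 2: place WR@(5,4)
Op 3: place WR@(0,0)
Op 4: place WQ@(1,4)
Op 5: place WB@(2,1)
Per-piece attacks for W:
  WR@(0,0): attacks (0,1) (0,2) (1,0) (2,0) (3,0) (4,0) (5,0) [ray(0,1) blocked at (0,2)]
  WR@(0,2): attacks (0,3) (0,4) (0,5) (0,1) (0,0) (1,2) (2,2) (3,2) (4,2) (5,2) [ray(0,-1) blocked at (0,0)]
  WQ@(1,4): attacks (1,5) (1,3) (1,2) (1,1) (1,0) (2,4) (3,4) (4,4) (5,4) (0,4) (2,5) (2,3) (3,2) (4,1) (5,0) (0,5) (0,3) [ray(1,0) blocked at (5,4)]
  WB@(2,1): attacks (3,2) (4,3) (5,4) (3,0) (1,2) (0,3) (1,0) [ray(1,1) blocked at (5,4)]
  WR@(5,4): attacks (5,5) (5,3) (5,2) (5,1) (5,0) (4,4) (3,4) (2,4) (1,4) [ray(-1,0) blocked at (1,4)]
Union (31 distinct): (0,0) (0,1) (0,2) (0,3) (0,4) (0,5) (1,0) (1,1) (1,2) (1,3) (1,4) (1,5) (2,0) (2,2) (2,3) (2,4) (2,5) (3,0) (3,2) (3,4) (4,0) (4,1) (4,2) (4,3) (4,4) (5,0) (5,1) (5,2) (5,3) (5,4) (5,5)

Answer: 31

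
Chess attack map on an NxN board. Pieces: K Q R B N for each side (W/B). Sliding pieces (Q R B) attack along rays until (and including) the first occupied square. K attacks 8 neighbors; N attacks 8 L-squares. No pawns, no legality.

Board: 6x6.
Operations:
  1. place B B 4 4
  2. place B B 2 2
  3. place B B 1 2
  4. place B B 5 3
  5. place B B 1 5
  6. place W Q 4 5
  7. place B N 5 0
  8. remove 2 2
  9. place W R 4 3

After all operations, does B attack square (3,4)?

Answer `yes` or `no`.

Op 1: place BB@(4,4)
Op 2: place BB@(2,2)
Op 3: place BB@(1,2)
Op 4: place BB@(5,3)
Op 5: place BB@(1,5)
Op 6: place WQ@(4,5)
Op 7: place BN@(5,0)
Op 8: remove (2,2)
Op 9: place WR@(4,3)
Per-piece attacks for B:
  BB@(1,2): attacks (2,3) (3,4) (4,5) (2,1) (3,0) (0,3) (0,1) [ray(1,1) blocked at (4,5)]
  BB@(1,5): attacks (2,4) (3,3) (4,2) (5,1) (0,4)
  BB@(4,4): attacks (5,5) (5,3) (3,5) (3,3) (2,2) (1,1) (0,0) [ray(1,-1) blocked at (5,3)]
  BN@(5,0): attacks (4,2) (3,1)
  BB@(5,3): attacks (4,4) (4,2) (3,1) (2,0) [ray(-1,1) blocked at (4,4)]
B attacks (3,4): yes

Answer: yes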